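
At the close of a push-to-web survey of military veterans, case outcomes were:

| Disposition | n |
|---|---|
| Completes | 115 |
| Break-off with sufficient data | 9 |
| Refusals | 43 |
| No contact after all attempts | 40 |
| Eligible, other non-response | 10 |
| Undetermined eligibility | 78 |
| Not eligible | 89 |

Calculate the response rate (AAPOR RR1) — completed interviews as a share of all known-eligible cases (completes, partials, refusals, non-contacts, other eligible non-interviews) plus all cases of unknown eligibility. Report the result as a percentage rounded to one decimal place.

39.0%

Num = 115
Base = 115 + 9 + 43 + 40 + 10 + 78 = 295
RR1 = 115 / 295 = 0.3898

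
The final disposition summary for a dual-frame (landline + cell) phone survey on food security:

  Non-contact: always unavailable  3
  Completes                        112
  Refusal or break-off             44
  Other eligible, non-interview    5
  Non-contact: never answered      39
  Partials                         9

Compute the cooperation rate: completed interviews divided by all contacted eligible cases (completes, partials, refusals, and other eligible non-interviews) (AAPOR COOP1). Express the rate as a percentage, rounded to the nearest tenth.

No answer / not reached = 39 + 3 = 42
Top: 112
Denom: 112 + 9 + 44 + 5 = 170
COOP1 = 112 / 170 = 0.6588

65.9%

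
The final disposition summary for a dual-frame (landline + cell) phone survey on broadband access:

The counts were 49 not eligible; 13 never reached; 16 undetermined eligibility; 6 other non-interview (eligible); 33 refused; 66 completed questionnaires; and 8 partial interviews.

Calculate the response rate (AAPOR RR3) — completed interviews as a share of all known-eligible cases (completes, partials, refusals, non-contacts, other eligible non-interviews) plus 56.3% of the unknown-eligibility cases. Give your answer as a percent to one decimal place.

48.9%

Top: 66
Determined eligible: 66 + 8 + 33 + 13 + 6 = 126
Eligible share of unknowns: 0.5630 × 16 = 9.01
Denominator: 126 + 9.01 = 135.01
RR3 = 66 / 135.01 = 0.4889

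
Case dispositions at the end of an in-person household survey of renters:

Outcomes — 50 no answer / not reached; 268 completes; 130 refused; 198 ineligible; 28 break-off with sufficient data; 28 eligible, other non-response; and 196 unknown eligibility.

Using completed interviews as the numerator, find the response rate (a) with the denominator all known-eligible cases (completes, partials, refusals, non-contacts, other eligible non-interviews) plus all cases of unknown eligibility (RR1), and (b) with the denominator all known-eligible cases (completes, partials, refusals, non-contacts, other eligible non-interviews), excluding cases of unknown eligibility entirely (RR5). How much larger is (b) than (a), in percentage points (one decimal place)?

14.9

Top → 268
Base → 268 + 28 + 130 + 50 + 28 + 196 = 700
RR1 = 268 / 700 = 0.3829
Base → 268 + 28 + 130 + 50 + 28 = 504
RR5 = 268 / 504 = 0.5317
Difference = 53.17 − 38.29 = 14.88 percentage points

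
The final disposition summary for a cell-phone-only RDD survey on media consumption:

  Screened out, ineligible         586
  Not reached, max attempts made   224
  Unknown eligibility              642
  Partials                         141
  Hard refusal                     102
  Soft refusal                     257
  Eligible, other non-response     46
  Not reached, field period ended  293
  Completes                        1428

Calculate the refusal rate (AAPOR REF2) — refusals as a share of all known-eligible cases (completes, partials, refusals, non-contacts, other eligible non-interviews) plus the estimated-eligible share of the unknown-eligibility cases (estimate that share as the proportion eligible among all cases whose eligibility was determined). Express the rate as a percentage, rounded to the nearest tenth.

Refused = 102 + 257 = 359
Never reached = 293 + 224 = 517
Top: 359
Known eligible: 1428 + 141 + 359 + 517 + 46 = 2491
e = 2491 / (2491 + 586) = 2491 / 3077 = 0.8096
Eligible share of unknowns: 0.8096 × 642 = 519.76
Denominator: 2491 + 519.76 = 3010.76
REF2 = 359 / 3010.76 = 0.1192

11.9%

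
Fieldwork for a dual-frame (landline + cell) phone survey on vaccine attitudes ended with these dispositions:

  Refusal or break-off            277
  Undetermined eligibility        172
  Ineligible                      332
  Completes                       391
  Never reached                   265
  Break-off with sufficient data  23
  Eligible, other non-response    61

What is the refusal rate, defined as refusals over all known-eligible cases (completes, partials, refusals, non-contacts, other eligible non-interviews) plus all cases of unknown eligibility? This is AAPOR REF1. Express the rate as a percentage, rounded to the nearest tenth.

23.3%

Top: 277
Base: 391 + 23 + 277 + 265 + 61 + 172 = 1189
REF1 = 277 / 1189 = 0.2330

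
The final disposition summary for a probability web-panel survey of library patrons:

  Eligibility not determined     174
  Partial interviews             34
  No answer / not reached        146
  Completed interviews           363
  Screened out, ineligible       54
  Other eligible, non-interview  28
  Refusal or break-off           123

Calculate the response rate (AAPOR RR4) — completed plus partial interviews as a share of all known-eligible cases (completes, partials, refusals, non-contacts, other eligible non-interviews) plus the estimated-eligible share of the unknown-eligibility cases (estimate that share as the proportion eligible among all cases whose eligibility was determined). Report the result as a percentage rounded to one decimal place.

Numerator: 363 + 34 = 397
Known eligible: 363 + 34 + 123 + 146 + 28 = 694
e = 694 / (694 + 54) = 694 / 748 = 0.9278
Estimated eligible among unknowns: 0.9278 × 174 = 161.44
Denominator: 694 + 161.44 = 855.44
RR4 = 397 / 855.44 = 0.4641

46.4%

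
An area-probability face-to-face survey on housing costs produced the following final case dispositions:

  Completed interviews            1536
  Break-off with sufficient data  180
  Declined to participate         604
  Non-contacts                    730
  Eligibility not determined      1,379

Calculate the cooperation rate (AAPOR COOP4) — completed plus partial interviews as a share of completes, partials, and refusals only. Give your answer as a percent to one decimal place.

Top = 1536 + 180 = 1716
Denominator = 1536 + 180 + 604 = 2320
COOP4 = 1716 / 2320 = 0.7397

74.0%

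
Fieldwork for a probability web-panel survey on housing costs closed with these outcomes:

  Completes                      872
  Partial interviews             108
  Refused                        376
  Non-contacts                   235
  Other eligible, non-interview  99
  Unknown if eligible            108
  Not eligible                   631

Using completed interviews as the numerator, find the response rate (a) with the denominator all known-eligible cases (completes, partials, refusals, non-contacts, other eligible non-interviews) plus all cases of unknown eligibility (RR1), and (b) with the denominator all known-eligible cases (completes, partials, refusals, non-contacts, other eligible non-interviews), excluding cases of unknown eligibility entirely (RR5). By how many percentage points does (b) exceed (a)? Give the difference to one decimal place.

Num = 872
Denom = 872 + 108 + 376 + 235 + 99 + 108 = 1798
RR1 = 872 / 1798 = 0.4850
Denom = 872 + 108 + 376 + 235 + 99 = 1690
RR5 = 872 / 1690 = 0.5160
Difference = 51.60 − 48.50 = 3.10 percentage points

3.1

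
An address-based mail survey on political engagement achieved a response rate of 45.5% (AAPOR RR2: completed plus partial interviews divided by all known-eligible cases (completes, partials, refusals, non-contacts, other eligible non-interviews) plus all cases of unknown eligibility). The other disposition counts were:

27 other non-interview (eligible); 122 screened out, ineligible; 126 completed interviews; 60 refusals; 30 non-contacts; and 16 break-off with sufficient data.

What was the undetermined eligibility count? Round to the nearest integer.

53

Num = 126 + 16 = 142
RR2 = 142 / D = 0.455
D = 142 / 0.455 = 312.1
Remaining denominator categories sum to 259
undetermined eligibility = 312.1 − 259 ≈ 53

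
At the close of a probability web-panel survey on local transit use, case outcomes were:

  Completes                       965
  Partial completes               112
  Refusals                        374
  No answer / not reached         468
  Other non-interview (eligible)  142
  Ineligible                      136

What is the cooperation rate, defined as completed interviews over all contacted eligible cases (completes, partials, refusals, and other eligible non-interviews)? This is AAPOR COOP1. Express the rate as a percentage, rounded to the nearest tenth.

Top → 965
Base → 965 + 112 + 374 + 142 = 1593
COOP1 = 965 / 1593 = 0.6058

60.6%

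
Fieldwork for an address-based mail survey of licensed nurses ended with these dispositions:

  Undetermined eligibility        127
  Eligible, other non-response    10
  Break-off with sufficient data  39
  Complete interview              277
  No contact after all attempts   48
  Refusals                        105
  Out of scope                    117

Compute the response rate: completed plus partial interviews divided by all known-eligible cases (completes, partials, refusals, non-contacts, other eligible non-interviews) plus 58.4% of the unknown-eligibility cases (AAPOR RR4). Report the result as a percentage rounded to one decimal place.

Numerator → 277 + 39 = 316
Known eligible → 277 + 39 + 105 + 48 + 10 = 479
e × U → 0.5840 × 127 = 74.17
Base → 479 + 74.17 = 553.17
RR4 = 316 / 553.17 = 0.5713

57.1%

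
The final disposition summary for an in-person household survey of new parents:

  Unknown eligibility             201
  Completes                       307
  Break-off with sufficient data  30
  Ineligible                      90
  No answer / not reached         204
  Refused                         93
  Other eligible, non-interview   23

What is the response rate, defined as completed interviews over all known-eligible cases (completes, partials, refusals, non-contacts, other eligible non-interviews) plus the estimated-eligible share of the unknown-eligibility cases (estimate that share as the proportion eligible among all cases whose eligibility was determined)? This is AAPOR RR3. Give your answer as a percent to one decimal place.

36.8%

Top → 307
Determined eligible → 307 + 30 + 93 + 204 + 23 = 657
e = 657 / (657 + 90) = 657 / 747 = 0.8795
Estimated eligible among unknowns → 0.8795 × 201 = 176.78
Base → 657 + 176.78 = 833.78
RR3 = 307 / 833.78 = 0.3682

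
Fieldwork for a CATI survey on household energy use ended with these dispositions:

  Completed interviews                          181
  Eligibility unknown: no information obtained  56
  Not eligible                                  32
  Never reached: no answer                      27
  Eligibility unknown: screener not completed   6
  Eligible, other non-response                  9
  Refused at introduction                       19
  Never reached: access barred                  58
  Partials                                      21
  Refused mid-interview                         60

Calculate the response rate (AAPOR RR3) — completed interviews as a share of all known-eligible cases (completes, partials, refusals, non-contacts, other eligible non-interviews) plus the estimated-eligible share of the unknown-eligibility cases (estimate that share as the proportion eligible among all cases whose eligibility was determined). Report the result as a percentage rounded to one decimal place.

Declined to participate = 19 + 60 = 79
No answer / not reached = 27 + 58 = 85
Unknown eligibility = 6 + 56 = 62
Top: 181
Known eligible: 181 + 21 + 79 + 85 + 9 = 375
e = 375 / (375 + 32) = 375 / 407 = 0.9214
Eligible share of unknowns: 0.9214 × 62 = 57.13
Denom: 375 + 57.13 = 432.13
RR3 = 181 / 432.13 = 0.4189

41.9%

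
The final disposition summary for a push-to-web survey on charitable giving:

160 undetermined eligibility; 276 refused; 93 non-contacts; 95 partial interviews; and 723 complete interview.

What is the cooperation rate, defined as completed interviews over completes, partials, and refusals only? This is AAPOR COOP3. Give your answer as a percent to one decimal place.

Numerator: 723
Denominator: 723 + 95 + 276 = 1094
COOP3 = 723 / 1094 = 0.6609

66.1%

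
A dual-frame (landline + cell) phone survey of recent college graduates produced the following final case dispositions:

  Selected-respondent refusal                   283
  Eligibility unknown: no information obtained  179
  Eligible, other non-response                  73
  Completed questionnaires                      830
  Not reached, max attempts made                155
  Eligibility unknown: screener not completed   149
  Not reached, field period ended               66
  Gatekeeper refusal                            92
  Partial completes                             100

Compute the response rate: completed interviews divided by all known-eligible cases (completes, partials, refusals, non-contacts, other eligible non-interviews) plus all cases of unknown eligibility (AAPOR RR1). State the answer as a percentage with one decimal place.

43.1%

Declined to participate = 92 + 283 = 375
No contact after all attempts = 66 + 155 = 221
Unknown eligibility = 149 + 179 = 328
Num → 830
Base → 830 + 100 + 375 + 221 + 73 + 328 = 1927
RR1 = 830 / 1927 = 0.4307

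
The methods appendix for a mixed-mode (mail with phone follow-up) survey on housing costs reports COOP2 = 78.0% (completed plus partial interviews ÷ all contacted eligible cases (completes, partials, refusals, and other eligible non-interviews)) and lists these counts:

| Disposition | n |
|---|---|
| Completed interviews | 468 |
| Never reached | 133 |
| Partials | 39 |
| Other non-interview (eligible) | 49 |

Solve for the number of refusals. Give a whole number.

94

Num: 468 + 39 = 507
COOP2 = 507 / D = 0.780
D = 507 / 0.780 = 650.0
Remaining denominator categories sum to 556
refusals = 650.0 − 556 ≈ 94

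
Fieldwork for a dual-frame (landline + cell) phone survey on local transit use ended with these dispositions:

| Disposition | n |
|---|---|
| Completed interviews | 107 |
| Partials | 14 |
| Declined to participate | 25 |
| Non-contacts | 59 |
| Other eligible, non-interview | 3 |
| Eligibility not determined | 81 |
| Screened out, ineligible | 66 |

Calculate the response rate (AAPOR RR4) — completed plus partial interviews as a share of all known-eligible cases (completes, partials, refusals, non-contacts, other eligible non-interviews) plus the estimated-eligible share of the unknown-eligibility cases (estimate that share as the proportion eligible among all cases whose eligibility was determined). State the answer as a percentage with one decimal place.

44.9%

Num: 107 + 14 = 121
Eligible (known): 107 + 14 + 25 + 59 + 3 = 208
e = 208 / (208 + 66) = 208 / 274 = 0.7591
Eligible share of unknowns: 0.7591 × 81 = 61.49
Base: 208 + 61.49 = 269.49
RR4 = 121 / 269.49 = 0.4490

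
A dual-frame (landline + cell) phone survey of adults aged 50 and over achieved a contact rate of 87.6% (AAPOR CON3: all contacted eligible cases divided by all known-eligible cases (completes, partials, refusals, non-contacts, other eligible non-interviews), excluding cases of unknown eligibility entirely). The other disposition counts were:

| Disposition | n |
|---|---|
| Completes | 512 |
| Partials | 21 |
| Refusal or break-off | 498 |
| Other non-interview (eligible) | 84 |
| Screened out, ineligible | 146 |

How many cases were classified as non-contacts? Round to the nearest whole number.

158

Top = 512 + 21 + 498 + 84 = 1115
CON3 = 1115 / D = 0.876
D = 1115 / 0.876 = 1272.8
Rest of base = 1115
non-contacts = 1272.8 − 1115 ≈ 158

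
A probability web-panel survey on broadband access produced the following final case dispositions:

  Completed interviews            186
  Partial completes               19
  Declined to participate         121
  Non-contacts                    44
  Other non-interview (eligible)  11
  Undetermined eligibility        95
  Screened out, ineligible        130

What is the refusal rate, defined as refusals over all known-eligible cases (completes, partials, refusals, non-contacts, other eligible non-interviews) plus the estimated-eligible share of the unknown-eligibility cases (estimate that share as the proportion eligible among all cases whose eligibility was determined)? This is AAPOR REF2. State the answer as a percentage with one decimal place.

26.8%

Num → 121
Determined eligible → 186 + 19 + 121 + 44 + 11 = 381
e = 381 / (381 + 130) = 381 / 511 = 0.7456
e × U → 0.7456 × 95 = 70.83
Denominator → 381 + 70.83 = 451.83
REF2 = 121 / 451.83 = 0.2678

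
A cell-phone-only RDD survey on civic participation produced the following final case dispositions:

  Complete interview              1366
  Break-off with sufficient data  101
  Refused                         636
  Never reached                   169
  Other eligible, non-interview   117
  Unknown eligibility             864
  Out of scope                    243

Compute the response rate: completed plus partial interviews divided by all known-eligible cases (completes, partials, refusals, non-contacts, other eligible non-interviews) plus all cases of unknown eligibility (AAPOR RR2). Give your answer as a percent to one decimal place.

45.1%

Numerator: 1366 + 101 = 1467
Base: 1366 + 101 + 636 + 169 + 117 + 864 = 3253
RR2 = 1467 / 3253 = 0.4510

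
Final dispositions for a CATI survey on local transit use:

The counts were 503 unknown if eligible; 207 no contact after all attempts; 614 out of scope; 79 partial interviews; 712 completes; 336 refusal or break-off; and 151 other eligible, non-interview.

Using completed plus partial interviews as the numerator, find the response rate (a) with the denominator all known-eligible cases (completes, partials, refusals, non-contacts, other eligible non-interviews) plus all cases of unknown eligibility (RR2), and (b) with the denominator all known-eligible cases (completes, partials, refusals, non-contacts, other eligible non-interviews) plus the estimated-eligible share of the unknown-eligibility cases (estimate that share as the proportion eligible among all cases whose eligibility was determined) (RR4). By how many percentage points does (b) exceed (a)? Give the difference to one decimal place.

Num = 712 + 79 = 791
Denominator = 712 + 79 + 336 + 207 + 151 + 503 = 1988
RR2 = 791 / 1988 = 0.3979
Known eligible = 712 + 79 + 336 + 207 + 151 = 1485
e = 1485 / (1485 + 614) = 1485 / 2099 = 0.7075
Eligible share of unknowns = 0.7075 × 503 = 355.87
Denominator = 1485 + 355.87 = 1840.87
RR4 = 791 / 1840.87 = 0.4297
Difference = 42.97 − 39.79 = 3.18 percentage points

3.2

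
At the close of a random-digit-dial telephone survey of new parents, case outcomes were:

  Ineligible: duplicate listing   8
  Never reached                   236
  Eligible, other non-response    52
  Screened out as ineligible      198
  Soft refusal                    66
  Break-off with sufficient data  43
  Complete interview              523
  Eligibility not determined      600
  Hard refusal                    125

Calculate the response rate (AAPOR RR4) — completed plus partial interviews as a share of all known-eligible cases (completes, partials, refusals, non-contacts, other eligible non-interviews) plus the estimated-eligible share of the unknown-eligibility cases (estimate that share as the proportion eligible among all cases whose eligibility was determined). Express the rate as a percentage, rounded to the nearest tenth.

36.6%

Refused = 125 + 66 = 191
Screened out, ineligible = 198 + 8 = 206
Top → 523 + 43 = 566
Eligible (known) → 523 + 43 + 191 + 236 + 52 = 1045
e = 1045 / (1045 + 206) = 1045 / 1251 = 0.8353
e × U → 0.8353 × 600 = 501.18
Denom → 1045 + 501.18 = 1546.18
RR4 = 566 / 1546.18 = 0.3661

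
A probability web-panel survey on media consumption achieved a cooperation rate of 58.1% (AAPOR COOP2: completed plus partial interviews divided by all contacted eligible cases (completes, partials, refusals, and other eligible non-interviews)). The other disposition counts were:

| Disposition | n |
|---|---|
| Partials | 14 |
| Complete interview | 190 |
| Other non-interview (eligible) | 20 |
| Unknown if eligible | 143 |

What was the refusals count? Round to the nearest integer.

Numerator → 190 + 14 = 204
COOP2 = 204 / D = 0.581
D = 204 / 0.581 = 351.1
Rest of base = 224
refusals = 351.1 − 224 ≈ 127

127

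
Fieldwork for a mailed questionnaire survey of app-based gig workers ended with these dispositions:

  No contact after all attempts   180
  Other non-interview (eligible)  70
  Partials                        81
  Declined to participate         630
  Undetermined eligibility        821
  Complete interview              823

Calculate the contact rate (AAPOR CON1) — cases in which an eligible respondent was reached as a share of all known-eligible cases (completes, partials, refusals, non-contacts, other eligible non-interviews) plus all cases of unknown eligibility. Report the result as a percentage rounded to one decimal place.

61.6%

Numerator = 823 + 81 + 630 + 70 = 1604
Denom = 823 + 81 + 630 + 180 + 70 + 821 = 2605
CON1 = 1604 / 2605 = 0.6157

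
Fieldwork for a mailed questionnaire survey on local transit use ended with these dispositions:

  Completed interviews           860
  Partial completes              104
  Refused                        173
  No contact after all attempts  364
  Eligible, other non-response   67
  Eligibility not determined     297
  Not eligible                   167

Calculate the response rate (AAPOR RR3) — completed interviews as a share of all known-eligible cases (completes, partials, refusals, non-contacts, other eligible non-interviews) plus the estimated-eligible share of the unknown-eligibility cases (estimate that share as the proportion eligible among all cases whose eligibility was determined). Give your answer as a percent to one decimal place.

Top = 860
Eligible (known) = 860 + 104 + 173 + 364 + 67 = 1568
e = 1568 / (1568 + 167) = 1568 / 1735 = 0.9037
Estimated eligible among unknowns = 0.9037 × 297 = 268.40
Denominator = 1568 + 268.40 = 1836.40
RR3 = 860 / 1836.40 = 0.4683

46.8%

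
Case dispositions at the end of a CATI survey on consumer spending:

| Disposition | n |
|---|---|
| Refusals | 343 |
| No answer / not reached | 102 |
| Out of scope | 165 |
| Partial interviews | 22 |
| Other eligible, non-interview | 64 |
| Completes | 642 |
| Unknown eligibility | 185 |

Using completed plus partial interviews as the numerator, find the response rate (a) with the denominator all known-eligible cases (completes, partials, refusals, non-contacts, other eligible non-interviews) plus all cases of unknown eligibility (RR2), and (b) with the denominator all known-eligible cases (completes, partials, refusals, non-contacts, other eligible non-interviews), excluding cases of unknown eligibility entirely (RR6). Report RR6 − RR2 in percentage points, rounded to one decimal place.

Numerator → 642 + 22 = 664
Denominator → 642 + 22 + 343 + 102 + 64 + 185 = 1358
RR2 = 664 / 1358 = 0.4890
Denominator → 642 + 22 + 343 + 102 + 64 = 1173
RR6 = 664 / 1173 = 0.5661
Difference = 56.61 − 48.90 = 7.71 percentage points

7.7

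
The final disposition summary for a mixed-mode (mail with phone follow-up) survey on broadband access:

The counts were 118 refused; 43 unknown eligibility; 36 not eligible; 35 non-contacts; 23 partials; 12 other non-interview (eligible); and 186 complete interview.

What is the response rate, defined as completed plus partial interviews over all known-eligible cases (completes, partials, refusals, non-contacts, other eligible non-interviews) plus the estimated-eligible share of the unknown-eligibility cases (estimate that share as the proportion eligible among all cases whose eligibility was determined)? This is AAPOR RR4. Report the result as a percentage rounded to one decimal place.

50.6%

Numerator = 186 + 23 = 209
Eligible (known) = 186 + 23 + 118 + 35 + 12 = 374
e = 374 / (374 + 36) = 374 / 410 = 0.9122
Eligible share of unknowns = 0.9122 × 43 = 39.22
Denominator = 374 + 39.22 = 413.22
RR4 = 209 / 413.22 = 0.5058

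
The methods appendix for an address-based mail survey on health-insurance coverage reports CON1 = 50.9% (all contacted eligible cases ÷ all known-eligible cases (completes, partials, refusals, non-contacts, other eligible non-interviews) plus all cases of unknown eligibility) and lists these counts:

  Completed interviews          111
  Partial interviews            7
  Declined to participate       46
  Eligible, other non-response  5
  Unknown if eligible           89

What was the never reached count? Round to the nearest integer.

74

Numerator → 111 + 7 + 46 + 5 = 169
CON1 = 169 / D = 0.509
D = 169 / 0.509 = 332.0
Rest of base = 258
never reached = 332.0 − 258 ≈ 74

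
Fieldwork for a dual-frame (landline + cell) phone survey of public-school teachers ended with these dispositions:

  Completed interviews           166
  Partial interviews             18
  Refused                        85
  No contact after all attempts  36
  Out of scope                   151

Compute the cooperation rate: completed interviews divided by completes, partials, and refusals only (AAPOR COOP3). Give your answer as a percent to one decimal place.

Num → 166
Denominator → 166 + 18 + 85 = 269
COOP3 = 166 / 269 = 0.6171

61.7%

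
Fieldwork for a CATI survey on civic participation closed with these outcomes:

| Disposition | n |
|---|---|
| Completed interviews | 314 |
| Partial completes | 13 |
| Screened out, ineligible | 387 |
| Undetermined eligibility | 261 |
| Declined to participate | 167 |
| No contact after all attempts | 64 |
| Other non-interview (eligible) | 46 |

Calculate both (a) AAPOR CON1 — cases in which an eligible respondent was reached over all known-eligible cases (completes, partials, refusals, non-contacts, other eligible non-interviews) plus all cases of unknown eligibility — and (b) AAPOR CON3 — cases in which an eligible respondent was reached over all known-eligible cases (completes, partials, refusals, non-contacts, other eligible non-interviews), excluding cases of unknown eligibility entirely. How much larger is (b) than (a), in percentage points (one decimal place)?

27.0

Top = 314 + 13 + 167 + 46 = 540
Base = 314 + 13 + 167 + 64 + 46 + 261 = 865
CON1 = 540 / 865 = 0.6243
Base = 314 + 13 + 167 + 64 + 46 = 604
CON3 = 540 / 604 = 0.8940
Difference = 89.40 − 62.43 = 26.97 percentage points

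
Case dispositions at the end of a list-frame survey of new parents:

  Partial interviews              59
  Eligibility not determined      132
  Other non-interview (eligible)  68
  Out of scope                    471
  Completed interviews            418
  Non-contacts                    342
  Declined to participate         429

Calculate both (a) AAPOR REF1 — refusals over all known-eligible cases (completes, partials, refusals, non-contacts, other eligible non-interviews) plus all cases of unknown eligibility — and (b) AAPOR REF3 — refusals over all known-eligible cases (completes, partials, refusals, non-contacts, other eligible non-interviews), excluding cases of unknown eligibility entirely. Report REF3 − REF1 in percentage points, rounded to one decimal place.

Numerator = 429
Denominator = 418 + 59 + 429 + 342 + 68 + 132 = 1448
REF1 = 429 / 1448 = 0.2963
Denominator = 418 + 59 + 429 + 342 + 68 = 1316
REF3 = 429 / 1316 = 0.3260
Difference = 32.60 − 29.63 = 2.97 percentage points

3.0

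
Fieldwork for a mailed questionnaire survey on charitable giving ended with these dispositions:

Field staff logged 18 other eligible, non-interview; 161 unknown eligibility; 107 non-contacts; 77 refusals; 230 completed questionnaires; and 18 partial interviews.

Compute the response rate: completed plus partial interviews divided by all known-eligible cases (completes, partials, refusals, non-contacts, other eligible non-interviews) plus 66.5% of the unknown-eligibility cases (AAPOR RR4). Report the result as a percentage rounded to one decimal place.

44.5%

Top = 230 + 18 = 248
Known eligible = 230 + 18 + 77 + 107 + 18 = 450
e × U = 0.6650 × 161 = 107.07
Denominator = 450 + 107.07 = 557.07
RR4 = 248 / 557.07 = 0.4452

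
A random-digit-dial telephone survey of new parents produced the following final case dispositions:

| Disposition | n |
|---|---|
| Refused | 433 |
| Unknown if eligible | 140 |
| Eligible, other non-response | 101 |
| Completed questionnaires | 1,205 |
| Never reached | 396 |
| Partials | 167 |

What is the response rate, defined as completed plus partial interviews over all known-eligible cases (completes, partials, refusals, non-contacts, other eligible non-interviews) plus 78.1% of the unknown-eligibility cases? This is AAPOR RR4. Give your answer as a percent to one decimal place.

56.9%

Num = 1205 + 167 = 1372
Determined eligible = 1205 + 167 + 433 + 396 + 101 = 2302
e × U = 0.7810 × 140 = 109.34
Denominator = 2302 + 109.34 = 2411.34
RR4 = 1372 / 2411.34 = 0.5690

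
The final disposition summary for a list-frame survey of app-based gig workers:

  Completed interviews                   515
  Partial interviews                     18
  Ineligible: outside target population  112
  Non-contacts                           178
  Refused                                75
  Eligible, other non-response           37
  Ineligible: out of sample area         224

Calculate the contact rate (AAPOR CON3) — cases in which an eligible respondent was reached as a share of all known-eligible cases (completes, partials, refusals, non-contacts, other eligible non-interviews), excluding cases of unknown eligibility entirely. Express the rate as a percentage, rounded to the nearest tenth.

78.4%

Ineligible = 112 + 224 = 336
Num: 515 + 18 + 75 + 37 = 645
Base: 515 + 18 + 75 + 178 + 37 = 823
CON3 = 645 / 823 = 0.7837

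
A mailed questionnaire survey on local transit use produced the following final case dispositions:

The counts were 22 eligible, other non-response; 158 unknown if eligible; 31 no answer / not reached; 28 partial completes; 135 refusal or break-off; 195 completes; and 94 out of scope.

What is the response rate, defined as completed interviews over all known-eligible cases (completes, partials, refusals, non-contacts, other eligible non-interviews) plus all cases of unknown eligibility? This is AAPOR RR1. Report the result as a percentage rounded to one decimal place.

34.3%

Num: 195
Base: 195 + 28 + 135 + 31 + 22 + 158 = 569
RR1 = 195 / 569 = 0.3427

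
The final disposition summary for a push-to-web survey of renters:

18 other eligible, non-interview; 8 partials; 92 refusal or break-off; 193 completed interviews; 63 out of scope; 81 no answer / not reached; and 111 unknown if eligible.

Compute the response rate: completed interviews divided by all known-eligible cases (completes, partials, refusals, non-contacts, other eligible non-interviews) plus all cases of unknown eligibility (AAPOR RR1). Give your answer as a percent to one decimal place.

Top → 193
Denominator → 193 + 8 + 92 + 81 + 18 + 111 = 503
RR1 = 193 / 503 = 0.3837

38.4%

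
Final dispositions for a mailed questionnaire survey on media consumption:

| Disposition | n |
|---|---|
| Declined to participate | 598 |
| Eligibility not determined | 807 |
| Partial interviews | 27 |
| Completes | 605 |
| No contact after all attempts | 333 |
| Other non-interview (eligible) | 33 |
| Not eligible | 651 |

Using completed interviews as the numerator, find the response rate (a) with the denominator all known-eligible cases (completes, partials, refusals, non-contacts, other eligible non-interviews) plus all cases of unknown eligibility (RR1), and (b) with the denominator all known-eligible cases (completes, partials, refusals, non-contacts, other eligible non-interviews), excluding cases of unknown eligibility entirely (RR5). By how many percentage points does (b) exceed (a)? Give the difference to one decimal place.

12.7

Num → 605
Base → 605 + 27 + 598 + 333 + 33 + 807 = 2403
RR1 = 605 / 2403 = 0.2518
Base → 605 + 27 + 598 + 333 + 33 = 1596
RR5 = 605 / 1596 = 0.3791
Difference = 37.91 − 25.18 = 12.73 percentage points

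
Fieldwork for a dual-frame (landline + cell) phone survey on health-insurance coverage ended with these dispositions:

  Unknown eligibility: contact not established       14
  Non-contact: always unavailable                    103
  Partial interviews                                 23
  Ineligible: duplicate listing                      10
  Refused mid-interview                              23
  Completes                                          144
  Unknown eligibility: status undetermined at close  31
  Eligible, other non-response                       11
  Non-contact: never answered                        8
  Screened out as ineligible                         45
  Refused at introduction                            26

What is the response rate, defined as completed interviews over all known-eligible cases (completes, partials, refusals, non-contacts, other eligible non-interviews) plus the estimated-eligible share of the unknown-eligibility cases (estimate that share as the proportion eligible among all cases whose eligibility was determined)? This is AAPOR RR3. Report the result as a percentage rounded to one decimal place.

Refusal or break-off = 26 + 23 = 49
Never reached = 8 + 103 = 111
Unknown if eligible = 14 + 31 = 45
Not eligible = 45 + 10 = 55
Num = 144
Determined eligible = 144 + 23 + 49 + 111 + 11 = 338
e = 338 / (338 + 55) = 338 / 393 = 0.8601
e × U = 0.8601 × 45 = 38.70
Denom = 338 + 38.70 = 376.70
RR3 = 144 / 376.70 = 0.3823

38.2%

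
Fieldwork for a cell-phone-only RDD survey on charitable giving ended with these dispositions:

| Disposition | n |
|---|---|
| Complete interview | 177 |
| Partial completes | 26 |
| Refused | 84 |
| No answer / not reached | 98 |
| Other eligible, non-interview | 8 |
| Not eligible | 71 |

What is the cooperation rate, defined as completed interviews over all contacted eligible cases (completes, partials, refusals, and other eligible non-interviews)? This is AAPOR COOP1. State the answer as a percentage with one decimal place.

60.0%

Numerator → 177
Denominator → 177 + 26 + 84 + 8 = 295
COOP1 = 177 / 295 = 0.6000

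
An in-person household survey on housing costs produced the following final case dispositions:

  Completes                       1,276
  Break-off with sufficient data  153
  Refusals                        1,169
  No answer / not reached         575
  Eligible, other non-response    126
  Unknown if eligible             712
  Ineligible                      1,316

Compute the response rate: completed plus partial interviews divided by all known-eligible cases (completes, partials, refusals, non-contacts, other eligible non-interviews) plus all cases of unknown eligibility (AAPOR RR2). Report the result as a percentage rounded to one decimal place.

Num = 1276 + 153 = 1429
Base = 1276 + 153 + 1169 + 575 + 126 + 712 = 4011
RR2 = 1429 / 4011 = 0.3563

35.6%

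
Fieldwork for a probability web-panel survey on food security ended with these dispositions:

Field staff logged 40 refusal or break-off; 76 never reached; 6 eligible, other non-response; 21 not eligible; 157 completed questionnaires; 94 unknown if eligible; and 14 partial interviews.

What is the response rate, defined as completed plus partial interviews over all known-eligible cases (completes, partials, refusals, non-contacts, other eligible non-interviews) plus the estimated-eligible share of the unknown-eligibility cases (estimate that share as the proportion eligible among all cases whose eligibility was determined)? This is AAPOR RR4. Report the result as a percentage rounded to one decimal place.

44.9%

Numerator: 157 + 14 = 171
Known eligible: 157 + 14 + 40 + 76 + 6 = 293
e = 293 / (293 + 21) = 293 / 314 = 0.9331
Eligible share of unknowns: 0.9331 × 94 = 87.71
Denominator: 293 + 87.71 = 380.71
RR4 = 171 / 380.71 = 0.4492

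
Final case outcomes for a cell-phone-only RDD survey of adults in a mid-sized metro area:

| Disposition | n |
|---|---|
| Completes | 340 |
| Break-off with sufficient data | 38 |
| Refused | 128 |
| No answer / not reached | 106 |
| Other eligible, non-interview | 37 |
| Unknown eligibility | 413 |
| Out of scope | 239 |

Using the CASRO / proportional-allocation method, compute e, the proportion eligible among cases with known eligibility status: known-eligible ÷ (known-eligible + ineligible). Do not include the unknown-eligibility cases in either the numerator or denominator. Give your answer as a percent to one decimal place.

73.1%

Eligible (known): 340 + 38 + 128 + 106 + 37 = 649
e = 649 / (649 + 239) = 649 / 888 = 0.7309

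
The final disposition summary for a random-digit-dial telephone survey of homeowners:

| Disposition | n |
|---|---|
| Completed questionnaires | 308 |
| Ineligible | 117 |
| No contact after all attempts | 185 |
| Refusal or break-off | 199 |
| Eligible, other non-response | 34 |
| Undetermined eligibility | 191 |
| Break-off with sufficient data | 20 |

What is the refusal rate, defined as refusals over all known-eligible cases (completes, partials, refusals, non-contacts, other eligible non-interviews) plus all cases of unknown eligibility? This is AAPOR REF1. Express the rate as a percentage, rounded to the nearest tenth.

Top = 199
Denominator = 308 + 20 + 199 + 185 + 34 + 191 = 937
REF1 = 199 / 937 = 0.2124

21.2%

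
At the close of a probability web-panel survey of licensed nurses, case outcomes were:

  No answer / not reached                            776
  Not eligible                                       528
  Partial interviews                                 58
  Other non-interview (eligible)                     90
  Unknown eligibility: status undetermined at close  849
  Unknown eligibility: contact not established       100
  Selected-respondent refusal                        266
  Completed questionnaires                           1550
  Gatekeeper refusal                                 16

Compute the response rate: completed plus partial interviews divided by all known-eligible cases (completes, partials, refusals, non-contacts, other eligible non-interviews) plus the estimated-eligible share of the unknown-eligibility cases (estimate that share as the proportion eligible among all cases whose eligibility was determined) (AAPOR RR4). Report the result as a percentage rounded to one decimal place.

Declined to participate = 16 + 266 = 282
Unknown if eligible = 100 + 849 = 949
Num → 1550 + 58 = 1608
Determined eligible → 1550 + 58 + 282 + 776 + 90 = 2756
e = 2756 / (2756 + 528) = 2756 / 3284 = 0.8392
Eligible share of unknowns → 0.8392 × 949 = 796.40
Denominator → 2756 + 796.40 = 3552.40
RR4 = 1608 / 3552.40 = 0.4527

45.3%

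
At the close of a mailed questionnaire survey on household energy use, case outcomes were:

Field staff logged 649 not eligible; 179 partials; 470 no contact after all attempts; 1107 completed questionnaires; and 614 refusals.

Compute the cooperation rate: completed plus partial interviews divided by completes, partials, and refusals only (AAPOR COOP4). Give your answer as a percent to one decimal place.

Num → 1107 + 179 = 1286
Base → 1107 + 179 + 614 = 1900
COOP4 = 1286 / 1900 = 0.6768

67.7%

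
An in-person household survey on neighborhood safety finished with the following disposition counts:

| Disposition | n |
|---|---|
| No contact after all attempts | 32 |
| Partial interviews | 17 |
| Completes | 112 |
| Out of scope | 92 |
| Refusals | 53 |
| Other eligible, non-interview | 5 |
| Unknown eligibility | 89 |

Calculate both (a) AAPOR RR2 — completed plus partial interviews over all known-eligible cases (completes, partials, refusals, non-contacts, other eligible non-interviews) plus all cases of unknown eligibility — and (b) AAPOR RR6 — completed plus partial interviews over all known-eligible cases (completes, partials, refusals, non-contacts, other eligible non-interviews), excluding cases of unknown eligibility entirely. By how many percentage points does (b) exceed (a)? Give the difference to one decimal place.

17.0

Top: 112 + 17 = 129
Denominator: 112 + 17 + 53 + 32 + 5 + 89 = 308
RR2 = 129 / 308 = 0.4188
Denominator: 112 + 17 + 53 + 32 + 5 = 219
RR6 = 129 / 219 = 0.5890
Difference = 58.90 − 41.88 = 17.02 percentage points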